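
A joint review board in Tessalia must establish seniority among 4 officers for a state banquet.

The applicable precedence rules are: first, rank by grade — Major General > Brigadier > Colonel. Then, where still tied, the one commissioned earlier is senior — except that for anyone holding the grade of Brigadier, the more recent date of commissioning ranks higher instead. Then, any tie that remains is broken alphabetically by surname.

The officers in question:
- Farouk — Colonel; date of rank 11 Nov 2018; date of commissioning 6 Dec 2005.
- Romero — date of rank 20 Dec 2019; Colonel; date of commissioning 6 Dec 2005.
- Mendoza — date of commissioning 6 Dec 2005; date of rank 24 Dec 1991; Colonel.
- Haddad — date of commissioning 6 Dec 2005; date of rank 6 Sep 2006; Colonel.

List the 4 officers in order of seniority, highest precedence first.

By grade: Farouk, Haddad, Mendoza and Romero (Colonel).
Farouk, Haddad, Mendoza and Romero all have date of commissioning 6 Dec 2005, so the next rule applies.
Among Farouk, Haddad, Mendoza and Romero, alphabetically by surname: Farouk before Haddad before Mendoza before Romero.
Full order: Farouk, Haddad, Mendoza, Romero.

Farouk, Haddad, Mendoza, Romero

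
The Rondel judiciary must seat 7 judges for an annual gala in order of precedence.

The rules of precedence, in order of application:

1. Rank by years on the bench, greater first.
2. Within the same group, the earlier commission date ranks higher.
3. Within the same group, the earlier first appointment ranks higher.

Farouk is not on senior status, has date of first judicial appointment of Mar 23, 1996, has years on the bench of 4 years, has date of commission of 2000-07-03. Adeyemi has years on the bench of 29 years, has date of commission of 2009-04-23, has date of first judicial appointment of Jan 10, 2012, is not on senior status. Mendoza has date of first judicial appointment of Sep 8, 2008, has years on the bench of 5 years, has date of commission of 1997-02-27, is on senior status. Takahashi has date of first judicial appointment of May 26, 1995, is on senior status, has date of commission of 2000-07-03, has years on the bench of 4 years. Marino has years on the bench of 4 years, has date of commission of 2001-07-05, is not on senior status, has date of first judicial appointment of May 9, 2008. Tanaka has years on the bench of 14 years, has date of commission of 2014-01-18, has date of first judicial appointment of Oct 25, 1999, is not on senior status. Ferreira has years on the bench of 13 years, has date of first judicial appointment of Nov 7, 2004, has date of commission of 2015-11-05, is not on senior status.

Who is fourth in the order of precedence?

By years on the bench (higher first): Adeyemi (29 years); then Tanaka (14 years); then Ferreira (13 years); then Mendoza (5 years); then Takahashi, Farouk and Marino (each 4 years).
Among Takahashi, Farouk and Marino, by date of commission (earlier first): Takahashi and Farouk (2000-07-03) before Marino (2001-07-05).
Among Takahashi and Farouk, by date of first judicial appointment (earlier first): Takahashi (May 26, 1995) before Farouk (Mar 23, 1996).
Order: Adeyemi, Tanaka, Ferreira, Mendoza, Takahashi, Farouk, Marino.

Mendoza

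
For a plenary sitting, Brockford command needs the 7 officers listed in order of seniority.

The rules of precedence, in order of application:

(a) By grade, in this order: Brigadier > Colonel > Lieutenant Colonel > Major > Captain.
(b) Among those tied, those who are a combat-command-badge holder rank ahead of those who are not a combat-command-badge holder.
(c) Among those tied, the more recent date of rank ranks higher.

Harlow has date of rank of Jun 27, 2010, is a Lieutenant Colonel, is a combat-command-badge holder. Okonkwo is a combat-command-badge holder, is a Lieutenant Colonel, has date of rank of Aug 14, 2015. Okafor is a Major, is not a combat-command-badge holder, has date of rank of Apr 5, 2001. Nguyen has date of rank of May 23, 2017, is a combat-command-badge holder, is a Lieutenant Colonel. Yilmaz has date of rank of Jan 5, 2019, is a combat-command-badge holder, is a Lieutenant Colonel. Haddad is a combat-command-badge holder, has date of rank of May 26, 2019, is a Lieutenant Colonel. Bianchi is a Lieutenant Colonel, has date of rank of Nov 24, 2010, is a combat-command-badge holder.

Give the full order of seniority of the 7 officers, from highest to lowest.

By grade: Haddad, Yilmaz, Nguyen, Okonkwo, Bianchi and Harlow (Lieutenant Colonel); then Okafor (Major).
Haddad, Yilmaz, Nguyen, Okonkwo, Bianchi and Harlow are each a combat-command-badge holder, so the next rule applies.
Among Haddad, Yilmaz, Nguyen, Okonkwo, Bianchi and Harlow, by date of rank (later first): Haddad (May 26, 2019) before Yilmaz (Jan 5, 2019) before Nguyen (May 23, 2017) before Okonkwo (Aug 14, 2015) before Bianchi (Nov 24, 2010) before Harlow (Jun 27, 2010).
Full order: Haddad, Yilmaz, Nguyen, Okonkwo, Bianchi, Harlow, Okafor.

Haddad, Yilmaz, Nguyen, Okonkwo, Bianchi, Harlow, Okafor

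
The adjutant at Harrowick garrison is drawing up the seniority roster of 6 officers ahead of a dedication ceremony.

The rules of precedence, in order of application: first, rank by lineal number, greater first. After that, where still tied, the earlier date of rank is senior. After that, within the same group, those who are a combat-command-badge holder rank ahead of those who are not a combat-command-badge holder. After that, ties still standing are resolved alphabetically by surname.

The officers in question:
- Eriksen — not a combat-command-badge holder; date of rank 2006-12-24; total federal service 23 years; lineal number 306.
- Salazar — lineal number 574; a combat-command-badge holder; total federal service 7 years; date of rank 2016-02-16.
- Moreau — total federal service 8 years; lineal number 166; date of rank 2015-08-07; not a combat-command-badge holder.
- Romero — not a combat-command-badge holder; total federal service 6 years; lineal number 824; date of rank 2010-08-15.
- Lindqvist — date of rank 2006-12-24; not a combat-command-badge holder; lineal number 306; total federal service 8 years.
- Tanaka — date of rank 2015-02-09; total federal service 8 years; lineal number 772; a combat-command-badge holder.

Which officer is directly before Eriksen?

Salazar

By lineal number (higher first): Romero (824); then Tanaka (772); then Salazar (574); then Eriksen and Lindqvist (both 306); then Moreau (166).
Eriksen and Lindqvist both have date of rank 2006-12-24, so the next rule applies.
Eriksen and Lindqvist are each not a combat-command-badge holder, so the next rule applies.
Among Eriksen and Lindqvist, alphabetically by surname: Eriksen before Lindqvist.
Order: Romero, Tanaka, Salazar, Eriksen, Lindqvist, Moreau.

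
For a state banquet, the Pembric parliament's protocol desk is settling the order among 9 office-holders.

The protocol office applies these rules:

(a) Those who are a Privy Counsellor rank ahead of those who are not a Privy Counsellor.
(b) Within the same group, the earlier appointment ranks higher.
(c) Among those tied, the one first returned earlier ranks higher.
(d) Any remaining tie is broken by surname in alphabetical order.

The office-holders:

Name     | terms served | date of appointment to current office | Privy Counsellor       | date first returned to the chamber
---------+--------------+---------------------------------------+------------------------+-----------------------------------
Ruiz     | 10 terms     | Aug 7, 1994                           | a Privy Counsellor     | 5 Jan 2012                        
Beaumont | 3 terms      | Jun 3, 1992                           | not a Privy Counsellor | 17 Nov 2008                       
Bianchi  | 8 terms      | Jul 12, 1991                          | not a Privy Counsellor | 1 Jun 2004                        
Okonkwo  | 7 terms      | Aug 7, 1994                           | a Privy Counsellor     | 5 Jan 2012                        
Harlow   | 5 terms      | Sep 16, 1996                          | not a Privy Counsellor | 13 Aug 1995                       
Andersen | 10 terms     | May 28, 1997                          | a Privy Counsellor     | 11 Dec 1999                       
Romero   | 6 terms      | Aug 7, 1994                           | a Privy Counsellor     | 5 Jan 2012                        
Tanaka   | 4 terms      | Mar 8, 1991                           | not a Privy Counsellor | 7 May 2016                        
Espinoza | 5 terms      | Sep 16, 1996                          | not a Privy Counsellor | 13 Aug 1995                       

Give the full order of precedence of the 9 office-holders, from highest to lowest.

By the first rule: Okonkwo, Romero, Ruiz and Andersen (each a Privy Counsellor); then Tanaka, Bianchi, Beaumont, Espinoza and Harlow (each not a Privy Counsellor).
Among Okonkwo, Romero, Ruiz and Andersen, by date of appointment to current office (earlier first): Okonkwo, Romero and Ruiz (Aug 7, 1994) before Andersen (May 28, 1997).
Okonkwo, Romero and Ruiz all have date first returned to the chamber 5 Jan 2012, so the next rule applies.
Among Okonkwo, Romero and Ruiz, alphabetically by surname: Okonkwo before Romero before Ruiz.
Among Tanaka, Bianchi, Beaumont, Espinoza and Harlow, by date of appointment to current office (earlier first): Tanaka (Mar 8, 1991) before Bianchi (Jul 12, 1991) before Beaumont (Jun 3, 1992) before Espinoza and Harlow (Sep 16, 1996).
Espinoza and Harlow both have date first returned to the chamber 13 Aug 1995, so the next rule applies.
Among Espinoza and Harlow, alphabetically by surname: Espinoza before Harlow.
Full order: Okonkwo, Romero, Ruiz, Andersen, Tanaka, Bianchi, Beaumont, Espinoza, Harlow.

Okonkwo, Romero, Ruiz, Andersen, Tanaka, Bianchi, Beaumont, Espinoza, Harlow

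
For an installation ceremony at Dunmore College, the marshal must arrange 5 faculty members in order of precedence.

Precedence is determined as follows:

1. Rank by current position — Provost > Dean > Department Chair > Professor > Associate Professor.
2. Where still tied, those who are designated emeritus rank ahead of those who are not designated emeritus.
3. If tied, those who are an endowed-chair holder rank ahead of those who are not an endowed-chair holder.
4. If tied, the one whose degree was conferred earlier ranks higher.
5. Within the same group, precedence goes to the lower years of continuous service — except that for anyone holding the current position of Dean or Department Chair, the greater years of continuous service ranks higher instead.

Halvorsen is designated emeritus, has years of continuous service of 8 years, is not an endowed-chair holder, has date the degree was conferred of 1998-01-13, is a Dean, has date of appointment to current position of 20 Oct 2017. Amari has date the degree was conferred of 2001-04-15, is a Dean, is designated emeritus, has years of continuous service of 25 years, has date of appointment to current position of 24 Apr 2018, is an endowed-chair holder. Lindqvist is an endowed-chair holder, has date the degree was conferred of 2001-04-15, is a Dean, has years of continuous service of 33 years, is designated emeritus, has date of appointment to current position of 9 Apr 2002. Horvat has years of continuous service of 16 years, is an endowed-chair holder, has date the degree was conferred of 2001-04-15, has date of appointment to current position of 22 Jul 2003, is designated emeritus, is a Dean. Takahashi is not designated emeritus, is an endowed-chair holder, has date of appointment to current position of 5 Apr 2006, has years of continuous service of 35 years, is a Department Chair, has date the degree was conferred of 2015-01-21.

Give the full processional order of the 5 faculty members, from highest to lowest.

By current position: Lindqvist, Amari, Horvat and Halvorsen (Dean); then Takahashi (Department Chair).
Lindqvist, Amari, Horvat and Halvorsen are each designated emeritus, so the next rule applies.
Among Lindqvist, Amari, Horvat and Halvorsen, an endowed-chair holder before not an endowed-chair holder: Lindqvist, Amari and Horvat (an endowed-chair holder) before Halvorsen (not an endowed-chair holder).
Lindqvist, Amari and Horvat all have date the degree was conferred 2001-04-15, so the next rule applies.
Among Lindqvist, Amari and Horvat, by years of continuous service (higher first) (reversed rule for this group): Lindqvist (33 years) before Amari (25 years) before Horvat (16 years).
Full order: Lindqvist, Amari, Horvat, Halvorsen, Takahashi.

Lindqvist, Amari, Horvat, Halvorsen, Takahashi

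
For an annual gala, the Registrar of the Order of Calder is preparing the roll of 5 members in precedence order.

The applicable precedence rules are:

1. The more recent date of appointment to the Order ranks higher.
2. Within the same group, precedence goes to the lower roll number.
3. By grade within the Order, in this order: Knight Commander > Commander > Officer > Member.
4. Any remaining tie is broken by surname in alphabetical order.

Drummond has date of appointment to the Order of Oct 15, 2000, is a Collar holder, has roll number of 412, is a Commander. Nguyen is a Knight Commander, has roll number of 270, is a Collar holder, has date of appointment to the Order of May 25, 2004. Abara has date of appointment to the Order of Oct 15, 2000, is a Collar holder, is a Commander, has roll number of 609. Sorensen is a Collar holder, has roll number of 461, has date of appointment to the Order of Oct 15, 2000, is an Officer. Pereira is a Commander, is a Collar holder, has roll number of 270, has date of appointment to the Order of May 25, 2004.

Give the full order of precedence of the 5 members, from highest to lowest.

Nguyen, Pereira, Drummond, Sorensen, Abara

By date of appointment to the Order (later first): Nguyen and Pereira (both May 25, 2004); then Drummond, Sorensen and Abara (each Oct 15, 2000).
Nguyen and Pereira both have roll number 270, so the next rule applies.
Among Nguyen and Pereira, by grade within the Order: Nguyen (Knight Commander) before Pereira (Commander).
Among Drummond, Sorensen and Abara, by roll number (lower first): Drummond (412) before Sorensen (461) before Abara (609).
Full order: Nguyen, Pereira, Drummond, Sorensen, Abara.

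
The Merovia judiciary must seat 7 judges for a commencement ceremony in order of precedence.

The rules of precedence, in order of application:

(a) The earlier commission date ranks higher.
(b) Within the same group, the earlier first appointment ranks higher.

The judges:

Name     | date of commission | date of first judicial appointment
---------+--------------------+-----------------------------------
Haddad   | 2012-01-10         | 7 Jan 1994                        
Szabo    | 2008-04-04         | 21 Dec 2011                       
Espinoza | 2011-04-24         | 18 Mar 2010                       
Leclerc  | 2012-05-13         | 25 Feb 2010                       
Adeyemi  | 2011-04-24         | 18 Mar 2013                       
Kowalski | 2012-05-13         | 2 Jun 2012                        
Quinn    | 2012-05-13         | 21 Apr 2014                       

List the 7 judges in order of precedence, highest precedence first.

By date of commission (earlier first): Szabo (2008-04-04); then Espinoza and Adeyemi (both 2011-04-24); then Haddad (2012-01-10); then Leclerc, Kowalski and Quinn (each 2012-05-13).
Among Espinoza and Adeyemi, by date of first judicial appointment (earlier first): Espinoza (18 Mar 2010) before Adeyemi (18 Mar 2013).
Among Leclerc, Kowalski and Quinn, by date of first judicial appointment (earlier first): Leclerc (25 Feb 2010) before Kowalski (2 Jun 2012) before Quinn (21 Apr 2014).
Full order: Szabo, Espinoza, Adeyemi, Haddad, Leclerc, Kowalski, Quinn.

Szabo, Espinoza, Adeyemi, Haddad, Leclerc, Kowalski, Quinn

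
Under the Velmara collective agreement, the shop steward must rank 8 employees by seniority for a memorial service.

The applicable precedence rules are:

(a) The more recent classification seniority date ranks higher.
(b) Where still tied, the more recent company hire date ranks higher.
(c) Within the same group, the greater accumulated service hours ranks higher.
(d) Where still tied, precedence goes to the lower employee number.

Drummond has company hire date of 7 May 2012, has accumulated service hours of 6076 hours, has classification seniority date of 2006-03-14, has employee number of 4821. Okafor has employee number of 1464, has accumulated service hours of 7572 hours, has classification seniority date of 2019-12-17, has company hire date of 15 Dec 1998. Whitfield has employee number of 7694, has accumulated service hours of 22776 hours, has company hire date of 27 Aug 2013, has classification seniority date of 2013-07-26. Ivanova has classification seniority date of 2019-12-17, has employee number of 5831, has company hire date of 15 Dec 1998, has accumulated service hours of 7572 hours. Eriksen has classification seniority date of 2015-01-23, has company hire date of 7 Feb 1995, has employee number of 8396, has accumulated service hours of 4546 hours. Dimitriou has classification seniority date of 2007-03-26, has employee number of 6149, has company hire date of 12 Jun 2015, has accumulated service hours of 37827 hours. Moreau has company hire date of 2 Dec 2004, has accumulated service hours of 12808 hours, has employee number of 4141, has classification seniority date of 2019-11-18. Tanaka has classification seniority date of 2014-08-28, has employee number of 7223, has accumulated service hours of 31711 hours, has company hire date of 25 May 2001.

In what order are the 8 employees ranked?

Okafor, Ivanova, Moreau, Eriksen, Tanaka, Whitfield, Dimitriou, Drummond

By classification seniority date (later first): Okafor and Ivanova (both 2019-12-17); then Moreau (2019-11-18); then Eriksen (2015-01-23); then Tanaka (2014-08-28); then Whitfield (2013-07-26); then Dimitriou (2007-03-26); then Drummond (2006-03-14).
Okafor and Ivanova both have company hire date 15 Dec 1998, so the next rule applies.
Okafor and Ivanova both have accumulated service hours 7572 hours, so the next rule applies.
Among Okafor and Ivanova, by employee number (lower first): Okafor (1464) before Ivanova (5831).
Full order: Okafor, Ivanova, Moreau, Eriksen, Tanaka, Whitfield, Dimitriou, Drummond.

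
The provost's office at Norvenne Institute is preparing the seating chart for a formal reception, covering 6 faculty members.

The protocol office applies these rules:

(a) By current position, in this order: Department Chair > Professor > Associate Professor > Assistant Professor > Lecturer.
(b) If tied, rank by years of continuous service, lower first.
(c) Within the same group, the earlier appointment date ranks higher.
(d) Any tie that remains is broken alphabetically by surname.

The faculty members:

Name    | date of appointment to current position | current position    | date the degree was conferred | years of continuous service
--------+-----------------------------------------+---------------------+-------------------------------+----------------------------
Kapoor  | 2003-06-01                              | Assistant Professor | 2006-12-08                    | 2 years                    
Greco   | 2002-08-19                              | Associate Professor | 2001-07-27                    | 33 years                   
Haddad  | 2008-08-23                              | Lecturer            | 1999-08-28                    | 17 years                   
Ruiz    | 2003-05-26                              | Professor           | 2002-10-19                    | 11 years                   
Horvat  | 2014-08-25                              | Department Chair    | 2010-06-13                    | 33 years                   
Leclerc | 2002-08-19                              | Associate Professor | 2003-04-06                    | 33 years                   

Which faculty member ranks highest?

Horvat

By current position: Horvat (Department Chair); then Ruiz (Professor); then Greco and Leclerc (Associate Professor); then Kapoor (Assistant Professor); then Haddad (Lecturer).
Greco and Leclerc both have years of continuous service 33 years, so the next rule applies.
Greco and Leclerc both have date of appointment to current position 2002-08-19, so the next rule applies.
Among Greco and Leclerc, alphabetically by surname: Greco before Leclerc.
Order: Horvat, Ruiz, Greco, Leclerc, Kapoor, Haddad.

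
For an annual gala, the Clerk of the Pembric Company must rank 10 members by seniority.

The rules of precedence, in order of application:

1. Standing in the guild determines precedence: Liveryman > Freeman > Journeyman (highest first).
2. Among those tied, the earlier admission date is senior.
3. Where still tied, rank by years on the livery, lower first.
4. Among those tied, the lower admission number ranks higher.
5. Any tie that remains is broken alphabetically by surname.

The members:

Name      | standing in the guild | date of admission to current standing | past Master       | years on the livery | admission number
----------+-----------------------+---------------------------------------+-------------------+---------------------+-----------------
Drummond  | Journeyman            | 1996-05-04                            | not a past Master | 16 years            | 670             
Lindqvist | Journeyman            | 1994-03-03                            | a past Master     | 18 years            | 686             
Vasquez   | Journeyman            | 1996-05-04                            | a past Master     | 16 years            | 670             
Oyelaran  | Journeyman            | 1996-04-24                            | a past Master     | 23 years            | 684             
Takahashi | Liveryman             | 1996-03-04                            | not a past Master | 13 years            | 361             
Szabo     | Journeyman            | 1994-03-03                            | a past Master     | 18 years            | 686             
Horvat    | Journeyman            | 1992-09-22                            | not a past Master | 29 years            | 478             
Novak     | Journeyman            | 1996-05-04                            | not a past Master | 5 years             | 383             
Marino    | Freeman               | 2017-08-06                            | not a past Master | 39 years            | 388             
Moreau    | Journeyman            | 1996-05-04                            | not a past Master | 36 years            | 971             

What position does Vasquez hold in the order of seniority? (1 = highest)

9

By standing in the guild: Takahashi (Liveryman); then Marino (Freeman); then Horvat, Lindqvist, Szabo, Oyelaran, Novak, Drummond, Vasquez and Moreau (Journeyman).
Among Horvat, Lindqvist, Szabo, Oyelaran, Novak, Drummond, Vasquez and Moreau, by date of admission to current standing (earlier first): Horvat (1992-09-22) before Lindqvist and Szabo (1994-03-03) before Oyelaran (1996-04-24) before Novak, Drummond, Vasquez and Moreau (1996-05-04).
Lindqvist and Szabo both have years on the livery 18 years, so the next rule applies.
Lindqvist and Szabo both have admission number 686, so the next rule applies.
Among Lindqvist and Szabo, alphabetically by surname: Lindqvist before Szabo.
Among Novak, Drummond, Vasquez and Moreau, by years on the livery (lower first): Novak (5 years) before Drummond and Vasquez (16 years) before Moreau (36 years).
Drummond and Vasquez both have admission number 670, so the next rule applies.
Among Drummond and Vasquez, alphabetically by surname: Drummond before Vasquez.
Order: Takahashi, Marino, Horvat, Lindqvist, Szabo, Oyelaran, Novak, Drummond, Vasquez, Moreau. So position 9.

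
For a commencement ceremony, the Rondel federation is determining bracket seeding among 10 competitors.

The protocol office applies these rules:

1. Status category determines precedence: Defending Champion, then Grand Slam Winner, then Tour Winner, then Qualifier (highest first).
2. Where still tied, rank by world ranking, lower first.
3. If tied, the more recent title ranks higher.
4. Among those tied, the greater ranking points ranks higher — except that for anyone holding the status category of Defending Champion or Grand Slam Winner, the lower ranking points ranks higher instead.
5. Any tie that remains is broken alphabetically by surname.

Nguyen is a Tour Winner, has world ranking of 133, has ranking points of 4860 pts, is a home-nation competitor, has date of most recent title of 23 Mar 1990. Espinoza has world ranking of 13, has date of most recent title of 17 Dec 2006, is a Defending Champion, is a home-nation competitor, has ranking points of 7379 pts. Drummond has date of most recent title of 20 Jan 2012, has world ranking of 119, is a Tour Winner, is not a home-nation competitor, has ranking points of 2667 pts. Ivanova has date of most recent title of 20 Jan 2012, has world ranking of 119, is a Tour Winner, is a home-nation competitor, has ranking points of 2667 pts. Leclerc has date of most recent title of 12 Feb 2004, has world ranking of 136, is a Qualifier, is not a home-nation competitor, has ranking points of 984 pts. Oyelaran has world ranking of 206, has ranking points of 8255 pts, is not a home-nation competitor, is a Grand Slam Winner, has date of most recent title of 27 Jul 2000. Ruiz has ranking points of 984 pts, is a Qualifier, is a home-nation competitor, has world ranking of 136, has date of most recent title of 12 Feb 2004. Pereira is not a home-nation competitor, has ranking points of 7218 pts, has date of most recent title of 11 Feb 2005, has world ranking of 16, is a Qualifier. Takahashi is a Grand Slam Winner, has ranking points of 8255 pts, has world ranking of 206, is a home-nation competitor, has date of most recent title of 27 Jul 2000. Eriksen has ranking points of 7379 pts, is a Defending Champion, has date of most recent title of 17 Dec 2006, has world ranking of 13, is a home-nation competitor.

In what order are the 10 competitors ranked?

By status category: Eriksen and Espinoza (Defending Champion); then Oyelaran and Takahashi (Grand Slam Winner); then Drummond, Ivanova and Nguyen (Tour Winner); then Pereira, Leclerc and Ruiz (Qualifier).
Eriksen and Espinoza both have world ranking 13, so the next rule applies.
Eriksen and Espinoza both have date of most recent title 17 Dec 2006, so the next rule applies.
Eriksen and Espinoza both have ranking points 7379 pts, so the next rule applies.
Among Eriksen and Espinoza, alphabetically by surname: Eriksen before Espinoza.
Oyelaran and Takahashi both have world ranking 206, so the next rule applies.
Oyelaran and Takahashi both have date of most recent title 27 Jul 2000, so the next rule applies.
Oyelaran and Takahashi both have ranking points 8255 pts, so the next rule applies.
Among Oyelaran and Takahashi, alphabetically by surname: Oyelaran before Takahashi.
Among Drummond, Ivanova and Nguyen, by world ranking (lower first): Drummond and Ivanova (119) before Nguyen (133).
Drummond and Ivanova both have date of most recent title 20 Jan 2012, so the next rule applies.
Drummond and Ivanova both have ranking points 2667 pts, so the next rule applies.
Among Drummond and Ivanova, alphabetically by surname: Drummond before Ivanova.
Among Pereira, Leclerc and Ruiz, by world ranking (lower first): Pereira (16) before Leclerc and Ruiz (136).
Leclerc and Ruiz both have date of most recent title 12 Feb 2004, so the next rule applies.
Leclerc and Ruiz both have ranking points 984 pts, so the next rule applies.
Among Leclerc and Ruiz, alphabetically by surname: Leclerc before Ruiz.
Full order: Eriksen, Espinoza, Oyelaran, Takahashi, Drummond, Ivanova, Nguyen, Pereira, Leclerc, Ruiz.

Eriksen, Espinoza, Oyelaran, Takahashi, Drummond, Ivanova, Nguyen, Pereira, Leclerc, Ruiz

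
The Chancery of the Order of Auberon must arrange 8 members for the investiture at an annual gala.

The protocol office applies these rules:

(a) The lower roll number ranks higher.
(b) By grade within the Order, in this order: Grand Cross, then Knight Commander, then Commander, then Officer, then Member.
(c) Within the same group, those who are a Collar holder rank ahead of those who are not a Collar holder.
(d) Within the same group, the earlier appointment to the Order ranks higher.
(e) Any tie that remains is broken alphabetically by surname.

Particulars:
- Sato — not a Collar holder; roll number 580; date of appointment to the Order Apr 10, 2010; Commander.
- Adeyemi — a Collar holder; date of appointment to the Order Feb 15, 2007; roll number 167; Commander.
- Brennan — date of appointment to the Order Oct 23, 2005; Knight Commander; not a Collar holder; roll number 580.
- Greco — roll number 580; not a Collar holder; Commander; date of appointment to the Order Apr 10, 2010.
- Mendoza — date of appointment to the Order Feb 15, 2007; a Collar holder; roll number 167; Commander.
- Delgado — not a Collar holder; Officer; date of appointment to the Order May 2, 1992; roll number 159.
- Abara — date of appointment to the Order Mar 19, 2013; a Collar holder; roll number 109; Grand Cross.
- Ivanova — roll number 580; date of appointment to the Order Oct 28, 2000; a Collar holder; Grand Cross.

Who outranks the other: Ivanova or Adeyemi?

Adeyemi

By roll number (lower first): Abara (109); then Delgado (159); then Adeyemi and Mendoza (both 167); then Ivanova, Brennan, Greco and Sato (each 580).
Adeyemi and Mendoza are each Commander, so the next rule applies.
Adeyemi and Mendoza are each a Collar holder, so the next rule applies.
Adeyemi and Mendoza both have date of appointment to the Order Feb 15, 2007, so the next rule applies.
Among Adeyemi and Mendoza, alphabetically by surname: Adeyemi before Mendoza.
Among Ivanova, Brennan, Greco and Sato, by grade within the Order: Ivanova (Grand Cross) before Brennan (Knight Commander) before Greco and Sato (Commander).
Greco and Sato are each not a Collar holder, so the next rule applies.
Greco and Sato both have date of appointment to the Order Apr 10, 2010, so the next rule applies.
Among Greco and Sato, alphabetically by surname: Greco before Sato.
So Adeyemi takes precedence.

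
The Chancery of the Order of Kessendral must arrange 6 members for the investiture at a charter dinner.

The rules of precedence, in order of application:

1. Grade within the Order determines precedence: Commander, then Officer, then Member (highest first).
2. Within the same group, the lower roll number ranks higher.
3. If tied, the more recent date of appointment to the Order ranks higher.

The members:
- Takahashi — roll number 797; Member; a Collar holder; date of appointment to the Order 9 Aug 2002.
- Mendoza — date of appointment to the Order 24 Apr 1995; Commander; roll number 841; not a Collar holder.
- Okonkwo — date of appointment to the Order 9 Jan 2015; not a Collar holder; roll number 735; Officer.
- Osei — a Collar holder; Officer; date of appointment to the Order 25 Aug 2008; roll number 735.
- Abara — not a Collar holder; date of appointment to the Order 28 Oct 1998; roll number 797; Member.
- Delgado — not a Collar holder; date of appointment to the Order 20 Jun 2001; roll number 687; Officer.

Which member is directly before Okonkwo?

Delgado

By grade within the Order: Mendoza (Commander); then Delgado, Okonkwo and Osei (Officer); then Takahashi and Abara (Member).
Among Delgado, Okonkwo and Osei, by roll number (lower first): Delgado (687) before Okonkwo and Osei (735).
Among Okonkwo and Osei, by date of appointment to the Order (later first): Okonkwo (9 Jan 2015) before Osei (25 Aug 2008).
Takahashi and Abara both have roll number 797, so the next rule applies.
Among Takahashi and Abara, by date of appointment to the Order (later first): Takahashi (9 Aug 2002) before Abara (28 Oct 1998).
Order: Mendoza, Delgado, Okonkwo, Osei, Takahashi, Abara.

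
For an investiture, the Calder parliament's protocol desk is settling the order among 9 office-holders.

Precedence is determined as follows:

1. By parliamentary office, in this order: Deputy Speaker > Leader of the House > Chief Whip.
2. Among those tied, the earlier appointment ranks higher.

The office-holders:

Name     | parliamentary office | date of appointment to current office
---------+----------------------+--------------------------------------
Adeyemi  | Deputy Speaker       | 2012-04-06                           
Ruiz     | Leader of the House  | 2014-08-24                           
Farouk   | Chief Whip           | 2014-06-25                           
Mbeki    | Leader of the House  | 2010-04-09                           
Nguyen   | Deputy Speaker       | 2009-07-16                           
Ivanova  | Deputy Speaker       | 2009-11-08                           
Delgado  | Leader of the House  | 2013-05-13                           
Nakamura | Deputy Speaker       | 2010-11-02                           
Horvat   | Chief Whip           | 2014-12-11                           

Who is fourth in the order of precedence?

By parliamentary office: Nguyen, Ivanova, Nakamura and Adeyemi (Deputy Speaker); then Mbeki, Delgado and Ruiz (Leader of the House); then Farouk and Horvat (Chief Whip).
Among Nguyen, Ivanova, Nakamura and Adeyemi, by date of appointment to current office (earlier first): Nguyen (2009-07-16) before Ivanova (2009-11-08) before Nakamura (2010-11-02) before Adeyemi (2012-04-06).
Among Mbeki, Delgado and Ruiz, by date of appointment to current office (earlier first): Mbeki (2010-04-09) before Delgado (2013-05-13) before Ruiz (2014-08-24).
Among Farouk and Horvat, by date of appointment to current office (earlier first): Farouk (2014-06-25) before Horvat (2014-12-11).
Order: Nguyen, Ivanova, Nakamura, Adeyemi, Mbeki, Delgado, Ruiz, Farouk, Horvat.

Adeyemi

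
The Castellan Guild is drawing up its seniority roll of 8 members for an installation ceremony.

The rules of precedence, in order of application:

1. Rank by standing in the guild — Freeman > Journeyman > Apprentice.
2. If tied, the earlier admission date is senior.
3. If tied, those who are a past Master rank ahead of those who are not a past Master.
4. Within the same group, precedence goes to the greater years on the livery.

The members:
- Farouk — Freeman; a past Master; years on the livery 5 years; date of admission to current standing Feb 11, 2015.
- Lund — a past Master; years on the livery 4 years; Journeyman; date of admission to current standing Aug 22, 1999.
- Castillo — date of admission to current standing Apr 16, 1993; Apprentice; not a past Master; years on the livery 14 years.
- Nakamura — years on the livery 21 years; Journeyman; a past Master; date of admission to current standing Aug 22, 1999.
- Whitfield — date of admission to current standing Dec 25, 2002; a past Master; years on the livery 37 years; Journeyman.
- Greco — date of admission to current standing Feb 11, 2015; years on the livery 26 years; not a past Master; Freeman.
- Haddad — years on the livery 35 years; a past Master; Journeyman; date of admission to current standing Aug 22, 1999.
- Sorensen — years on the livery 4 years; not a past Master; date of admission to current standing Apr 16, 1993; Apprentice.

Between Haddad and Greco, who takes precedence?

Greco

By standing in the guild: Farouk and Greco (Freeman); then Haddad, Nakamura, Lund and Whitfield (Journeyman); then Castillo and Sorensen (Apprentice).
Farouk and Greco both have date of admission to current standing Feb 11, 2015, so the next rule applies.
Among Farouk and Greco, a past Master before not a past Master: Farouk (a past Master) before Greco (not a past Master).
Among Haddad, Nakamura, Lund and Whitfield, by date of admission to current standing (earlier first): Haddad, Nakamura and Lund (Aug 22, 1999) before Whitfield (Dec 25, 2002).
Haddad, Nakamura and Lund are each a past Master, so the next rule applies.
Among Haddad, Nakamura and Lund, by years on the livery (higher first): Haddad (35 years) before Nakamura (21 years) before Lund (4 years).
Castillo and Sorensen both have date of admission to current standing Apr 16, 1993, so the next rule applies.
Castillo and Sorensen are each not a past Master, so the next rule applies.
Among Castillo and Sorensen, by years on the livery (higher first): Castillo (14 years) before Sorensen (4 years).
So Greco takes precedence.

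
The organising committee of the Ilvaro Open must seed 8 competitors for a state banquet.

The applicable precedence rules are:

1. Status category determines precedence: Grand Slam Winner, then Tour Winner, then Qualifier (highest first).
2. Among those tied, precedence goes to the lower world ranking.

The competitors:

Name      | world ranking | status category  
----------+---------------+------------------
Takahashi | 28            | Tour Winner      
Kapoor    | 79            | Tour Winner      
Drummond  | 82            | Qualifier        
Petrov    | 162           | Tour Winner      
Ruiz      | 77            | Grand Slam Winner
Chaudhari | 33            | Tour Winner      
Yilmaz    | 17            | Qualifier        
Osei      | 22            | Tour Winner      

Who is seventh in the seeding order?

Yilmaz

By status category: Ruiz (Grand Slam Winner); then Osei, Takahashi, Chaudhari, Kapoor and Petrov (Tour Winner); then Yilmaz and Drummond (Qualifier).
Among Osei, Takahashi, Chaudhari, Kapoor and Petrov, by world ranking (lower first): Osei (22) before Takahashi (28) before Chaudhari (33) before Kapoor (79) before Petrov (162).
Among Yilmaz and Drummond, by world ranking (lower first): Yilmaz (17) before Drummond (82).
Order: Ruiz, Osei, Takahashi, Chaudhari, Kapoor, Petrov, Yilmaz, Drummond.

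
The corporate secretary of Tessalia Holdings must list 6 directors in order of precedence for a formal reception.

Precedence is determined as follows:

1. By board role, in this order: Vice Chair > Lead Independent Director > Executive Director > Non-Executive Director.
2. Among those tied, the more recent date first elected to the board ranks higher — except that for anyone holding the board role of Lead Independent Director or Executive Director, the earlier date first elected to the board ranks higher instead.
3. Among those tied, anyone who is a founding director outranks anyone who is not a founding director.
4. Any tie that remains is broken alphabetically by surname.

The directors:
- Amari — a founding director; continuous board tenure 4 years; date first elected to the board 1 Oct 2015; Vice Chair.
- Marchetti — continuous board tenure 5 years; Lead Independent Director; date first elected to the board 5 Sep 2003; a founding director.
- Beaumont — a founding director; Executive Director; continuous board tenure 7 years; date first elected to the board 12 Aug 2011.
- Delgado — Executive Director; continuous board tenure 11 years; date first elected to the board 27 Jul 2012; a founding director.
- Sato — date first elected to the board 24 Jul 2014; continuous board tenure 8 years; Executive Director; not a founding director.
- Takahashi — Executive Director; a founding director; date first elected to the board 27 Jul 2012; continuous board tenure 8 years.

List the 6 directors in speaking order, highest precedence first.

Amari, Marchetti, Beaumont, Delgado, Takahashi, Sato

By board role: Amari (Vice Chair); then Marchetti (Lead Independent Director); then Beaumont, Delgado, Takahashi and Sato (Executive Director).
Among Beaumont, Delgado, Takahashi and Sato, by date first elected to the board (earlier first) (reversed rule for this group): Beaumont (12 Aug 2011) before Delgado and Takahashi (27 Jul 2012) before Sato (24 Jul 2014).
Delgado and Takahashi are each a founding director, so the next rule applies.
Among Delgado and Takahashi, alphabetically by surname: Delgado before Takahashi.
Full order: Amari, Marchetti, Beaumont, Delgado, Takahashi, Sato.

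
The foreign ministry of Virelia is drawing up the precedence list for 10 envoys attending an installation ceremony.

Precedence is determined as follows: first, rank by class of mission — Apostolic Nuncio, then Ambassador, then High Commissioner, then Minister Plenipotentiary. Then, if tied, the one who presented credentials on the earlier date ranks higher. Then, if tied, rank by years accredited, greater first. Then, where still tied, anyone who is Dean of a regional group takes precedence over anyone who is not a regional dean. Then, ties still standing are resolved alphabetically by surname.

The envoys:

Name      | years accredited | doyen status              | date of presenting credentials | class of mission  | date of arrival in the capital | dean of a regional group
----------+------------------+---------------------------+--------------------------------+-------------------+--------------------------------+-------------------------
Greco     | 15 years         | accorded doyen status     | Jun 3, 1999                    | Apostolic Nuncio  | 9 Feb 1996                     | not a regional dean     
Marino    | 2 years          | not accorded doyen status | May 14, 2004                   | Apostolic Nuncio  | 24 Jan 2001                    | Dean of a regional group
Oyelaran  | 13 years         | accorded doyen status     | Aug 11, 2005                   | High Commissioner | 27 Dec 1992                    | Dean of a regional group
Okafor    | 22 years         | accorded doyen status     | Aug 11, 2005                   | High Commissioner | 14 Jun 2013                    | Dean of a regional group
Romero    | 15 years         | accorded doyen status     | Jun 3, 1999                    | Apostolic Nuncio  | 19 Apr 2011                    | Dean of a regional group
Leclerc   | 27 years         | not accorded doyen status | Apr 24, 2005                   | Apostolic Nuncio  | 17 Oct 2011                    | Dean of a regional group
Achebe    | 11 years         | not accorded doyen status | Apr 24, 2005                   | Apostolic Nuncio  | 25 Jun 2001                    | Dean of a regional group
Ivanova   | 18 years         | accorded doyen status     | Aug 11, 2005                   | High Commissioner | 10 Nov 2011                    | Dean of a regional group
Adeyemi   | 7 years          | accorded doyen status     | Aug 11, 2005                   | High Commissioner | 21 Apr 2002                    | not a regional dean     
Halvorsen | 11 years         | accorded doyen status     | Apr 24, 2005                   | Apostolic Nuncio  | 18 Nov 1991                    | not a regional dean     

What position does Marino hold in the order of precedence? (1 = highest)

3

By class of mission: Romero, Greco, Marino, Leclerc, Achebe and Halvorsen (Apostolic Nuncio); then Okafor, Ivanova, Oyelaran and Adeyemi (High Commissioner).
Among Romero, Greco, Marino, Leclerc, Achebe and Halvorsen, by date of presenting credentials (earlier first): Romero and Greco (Jun 3, 1999) before Marino (May 14, 2004) before Leclerc, Achebe and Halvorsen (Apr 24, 2005).
Romero and Greco both have years accredited 15 years, so the next rule applies.
Among Romero and Greco, Dean of a regional group before not a regional dean: Romero (Dean of a regional group) before Greco (not a regional dean).
Among Leclerc, Achebe and Halvorsen, by years accredited (higher first): Leclerc (27 years) before Achebe and Halvorsen (11 years).
Among Achebe and Halvorsen, Dean of a regional group before not a regional dean: Achebe (Dean of a regional group) before Halvorsen (not a regional dean).
Okafor, Ivanova, Oyelaran and Adeyemi all have date of presenting credentials Aug 11, 2005, so the next rule applies.
Among Okafor, Ivanova, Oyelaran and Adeyemi, by years accredited (higher first): Okafor (22 years) before Ivanova (18 years) before Oyelaran (13 years) before Adeyemi (7 years).
Order: Romero, Greco, Marino, Leclerc, Achebe, Halvorsen, Okafor, Ivanova, Oyelaran, Adeyemi. So position 3.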